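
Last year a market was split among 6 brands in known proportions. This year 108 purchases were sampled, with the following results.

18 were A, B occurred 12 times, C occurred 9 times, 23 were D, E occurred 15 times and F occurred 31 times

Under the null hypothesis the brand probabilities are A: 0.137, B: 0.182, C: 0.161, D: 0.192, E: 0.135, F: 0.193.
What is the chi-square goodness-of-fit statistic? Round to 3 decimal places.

Expected counts E_i = n·p_i: 108×0.137 = 14.796, 108×0.182 = 19.656, 108×0.161 = 17.388, 108×0.192 = 20.736, 108×0.135 = 14.58, 108×0.193 = 20.844.
A: (18 − 14.796)²/14.796 = 10.265616/14.796 = 0.6938
B: (12 − 19.656)²/19.656 = 58.614336/19.656 = 2.9820
C: (9 − 17.388)²/17.388 = 70.358544/17.388 = 4.0464
D: (23 − 20.736)²/20.736 = 5.125696/20.736 = 0.2472
E: (15 − 14.58)²/14.58 = 0.1764/14.58 = 0.0121
F: (31 − 20.844)²/20.844 = 103.144336/20.844 = 4.9484
Sum = 12.930

12.930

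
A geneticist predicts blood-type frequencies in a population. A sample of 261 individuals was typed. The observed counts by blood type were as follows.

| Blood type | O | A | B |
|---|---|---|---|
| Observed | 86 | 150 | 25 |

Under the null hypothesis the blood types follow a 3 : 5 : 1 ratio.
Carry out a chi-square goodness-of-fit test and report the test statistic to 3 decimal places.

0.736

Ratio total = 9. Expected counts: 261×3/9 = 87, 261×5/9 = 145, 261×1/9 = 29.
O: (86 − 87)²/87 = 1/87 = 0.0115
A: (150 − 145)²/145 = 25/145 = 0.1724
B: (25 − 29)²/29 = 16/29 = 0.5517
Sum = 0.736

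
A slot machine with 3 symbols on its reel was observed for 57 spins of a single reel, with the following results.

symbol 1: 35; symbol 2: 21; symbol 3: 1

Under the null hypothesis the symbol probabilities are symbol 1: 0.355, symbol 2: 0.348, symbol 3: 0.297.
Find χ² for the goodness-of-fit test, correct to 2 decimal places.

Expected counts E_i = n·p_i: 57×0.355 = 20.235, 57×0.348 = 19.836, 57×0.297 = 16.929.
cat           O        E   (O−E)²/E
symbol 1     35   20.235     10.774
symbol 2     21   19.836      0.068
symbol 3      1   16.929     14.988
Sum = 25.83

25.83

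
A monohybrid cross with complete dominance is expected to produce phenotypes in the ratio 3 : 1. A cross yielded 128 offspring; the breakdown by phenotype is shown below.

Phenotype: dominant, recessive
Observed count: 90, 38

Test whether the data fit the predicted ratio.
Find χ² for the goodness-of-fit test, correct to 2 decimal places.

1.50

Ratio total = 4. Expected counts: 128×3/4 = 96, 128×1/4 = 32.
dominant: (90 − 96)²/96 = 36/96 = 0.375
recessive: (38 − 32)²/32 = 36/32 = 1.125
Sum = 1.50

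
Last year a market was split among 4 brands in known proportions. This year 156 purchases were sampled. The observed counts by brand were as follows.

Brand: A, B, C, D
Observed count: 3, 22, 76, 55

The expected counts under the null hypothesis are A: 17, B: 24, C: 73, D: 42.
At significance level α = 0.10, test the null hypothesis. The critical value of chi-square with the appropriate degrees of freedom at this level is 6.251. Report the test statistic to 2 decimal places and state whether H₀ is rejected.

15.84; reject

χ² = (3−17)²/17 + (22−24)²/24 + (76−73)²/73 + (55−42)²/42
   = 11.529 + 0.167 + 0.123 + 4.024
Sum = 15.84
df = 3. Since 15.84 > 6.251, we reject H₀.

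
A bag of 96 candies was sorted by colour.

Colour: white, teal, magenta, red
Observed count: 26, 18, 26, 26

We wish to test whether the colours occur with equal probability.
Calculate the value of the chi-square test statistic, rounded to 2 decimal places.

2.00

Expected count for each of the 4 categories: 96/4 = 24.
cat          O        E   (O−E)²/E
white       26       24      0.167
teal        18       24      1.500
magenta     26       24      0.167
red         26       24      0.167
Sum = 2.00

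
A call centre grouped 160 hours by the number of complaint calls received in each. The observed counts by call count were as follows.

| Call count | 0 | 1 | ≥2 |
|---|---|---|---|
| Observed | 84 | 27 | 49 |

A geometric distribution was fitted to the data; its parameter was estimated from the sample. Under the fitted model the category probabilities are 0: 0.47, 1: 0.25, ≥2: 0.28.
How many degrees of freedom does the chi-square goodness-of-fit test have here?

There are k = 3 categories and 1 parameter estimated from the data, so df = 3 − 1 − 1 = 1.

1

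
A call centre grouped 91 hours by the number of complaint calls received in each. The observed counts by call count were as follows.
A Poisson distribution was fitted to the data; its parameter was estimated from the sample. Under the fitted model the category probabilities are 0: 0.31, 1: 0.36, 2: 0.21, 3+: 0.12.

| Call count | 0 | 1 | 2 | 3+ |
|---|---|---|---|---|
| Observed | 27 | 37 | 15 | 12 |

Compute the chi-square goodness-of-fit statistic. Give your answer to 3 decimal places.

1.591

Expected counts E_i = n·p_i: 91×0.31 = 28.21, 91×0.36 = 32.76, 91×0.21 = 19.11, 91×0.12 = 10.92.
χ² = (27−28.21)²/28.21 + (37−32.76)²/32.76 + (15−19.11)²/19.11 + (12−10.92)²/10.92
   = 0.0519 + 0.5488 + 0.8839 + 0.1068
Sum = 1.591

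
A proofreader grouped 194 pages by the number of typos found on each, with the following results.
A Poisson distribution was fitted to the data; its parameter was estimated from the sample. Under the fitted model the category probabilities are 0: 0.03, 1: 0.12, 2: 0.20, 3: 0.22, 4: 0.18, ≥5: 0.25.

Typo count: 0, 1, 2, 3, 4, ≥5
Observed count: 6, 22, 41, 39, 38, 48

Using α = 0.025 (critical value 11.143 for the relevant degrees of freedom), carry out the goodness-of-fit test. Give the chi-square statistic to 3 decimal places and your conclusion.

Expected counts E_i = n·p_i: 194×0.03 = 5.82, 194×0.12 = 23.28, 194×0.20 = 38.8, 194×0.22 = 42.68, 194×0.18 = 34.92, 194×0.25 = 48.5.
χ² = (6−5.82)²/5.82 + (22−23.28)²/23.28 + (41−38.8)²/38.8 + (39−42.68)²/42.68 + (38−34.92)²/34.92 + (48−48.5)²/48.5
   = 0.0056 + 0.0704 + 0.1247 + 0.3173 + 0.2717 + 0.0052
Sum = 0.795
df = 4. Since 0.795 < 11.143, we do not reject H₀.

0.795; do not reject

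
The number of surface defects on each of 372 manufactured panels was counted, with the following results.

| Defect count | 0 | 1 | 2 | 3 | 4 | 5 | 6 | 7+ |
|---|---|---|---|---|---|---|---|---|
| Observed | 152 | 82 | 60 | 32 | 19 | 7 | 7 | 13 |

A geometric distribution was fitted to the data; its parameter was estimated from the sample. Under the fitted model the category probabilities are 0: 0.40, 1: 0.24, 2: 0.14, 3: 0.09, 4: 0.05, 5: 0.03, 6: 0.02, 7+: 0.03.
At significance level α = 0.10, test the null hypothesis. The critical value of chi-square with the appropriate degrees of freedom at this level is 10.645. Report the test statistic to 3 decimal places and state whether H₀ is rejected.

Expected counts E_i = n·p_i: 372×0.40 = 148.8, 372×0.24 = 89.28, 372×0.14 = 52.08, 372×0.09 = 33.48, 372×0.05 = 18.6, 372×0.03 = 11.16, 372×0.02 = 7.44, 372×0.03 = 11.16.
0: (152 − 148.8)²/148.8 = 10.24/148.8 = 0.0688
1: (82 − 89.28)²/89.28 = 52.9984/89.28 = 0.5936
2: (60 − 52.08)²/52.08 = 62.7264/52.08 = 1.2044
3: (32 − 33.48)²/33.48 = 2.1904/33.48 = 0.0654
4: (19 − 18.6)²/18.6 = 0.16/18.6 = 0.0086
5: (7 − 11.16)²/11.16 = 17.3056/11.16 = 1.5507
6: (7 − 7.44)²/7.44 = 0.1936/7.44 = 0.0260
7+: (13 − 11.16)²/11.16 = 3.3856/11.16 = 0.3034
Sum = 3.821
df = 6. Since 3.821 < 10.645, we do not reject H₀.

3.821; do not reject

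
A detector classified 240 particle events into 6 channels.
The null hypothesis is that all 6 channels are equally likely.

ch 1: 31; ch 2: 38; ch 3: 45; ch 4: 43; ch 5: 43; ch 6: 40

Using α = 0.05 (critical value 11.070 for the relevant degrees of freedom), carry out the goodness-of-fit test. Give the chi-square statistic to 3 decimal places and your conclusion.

Expected count for each of the 6 categories: 240/6 = 40.
χ² = (31−40)²/40 + (38−40)²/40 + (45−40)²/40 + (43−40)²/40 + (43−40)²/40 + (40−40)²/40
   = 2.0250 + 0.1000 + 0.6250 + 0.2250 + 0.2250 + 0.0000
Sum = 3.200
df = 5. Since 3.200 < 11.070, we do not reject H₀.

3.200; do not reject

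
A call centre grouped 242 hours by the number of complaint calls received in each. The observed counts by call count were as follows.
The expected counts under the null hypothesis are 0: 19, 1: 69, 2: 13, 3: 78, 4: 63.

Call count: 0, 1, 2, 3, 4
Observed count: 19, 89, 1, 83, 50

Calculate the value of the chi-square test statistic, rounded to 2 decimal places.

χ² = (19−19)²/19 + (89−69)²/69 + (1−13)²/13 + (83−78)²/78 + (50−63)²/63
   = 0.000 + 5.797 + 11.077 + 0.321 + 2.683
Sum = 19.88

19.88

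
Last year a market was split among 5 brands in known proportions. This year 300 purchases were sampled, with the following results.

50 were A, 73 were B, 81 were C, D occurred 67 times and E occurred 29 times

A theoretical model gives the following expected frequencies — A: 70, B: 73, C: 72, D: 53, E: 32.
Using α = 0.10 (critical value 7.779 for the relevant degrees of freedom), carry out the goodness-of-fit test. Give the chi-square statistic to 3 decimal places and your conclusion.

10.819; reject

χ² = (50−70)²/70 + (73−73)²/73 + (81−72)²/72 + (67−53)²/53 + (29−32)²/32
   = 5.7143 + 0.0000 + 1.1250 + 3.6981 + 0.2813
Sum = 10.819
df = 4. Since 10.819 > 7.779, we reject H₀.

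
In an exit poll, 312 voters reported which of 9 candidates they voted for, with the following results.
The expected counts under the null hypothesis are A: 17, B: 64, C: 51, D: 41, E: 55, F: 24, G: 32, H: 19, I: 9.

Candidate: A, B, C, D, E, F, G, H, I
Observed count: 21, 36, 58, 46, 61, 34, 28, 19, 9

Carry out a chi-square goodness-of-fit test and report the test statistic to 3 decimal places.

20.083

A: (21 − 17)²/17 = 16/17 = 0.9412
B: (36 − 64)²/64 = 784/64 = 12.2500
C: (58 − 51)²/51 = 49/51 = 0.9608
D: (46 − 41)²/41 = 25/41 = 0.6098
E: (61 − 55)²/55 = 36/55 = 0.6545
F: (34 − 24)²/24 = 100/24 = 4.1667
G: (28 − 32)²/32 = 16/32 = 0.5000
H: (19 − 19)²/19 = 0/19 = 0.0000
I: (9 − 9)²/9 = 0/9 = 0.0000
Sum = 20.083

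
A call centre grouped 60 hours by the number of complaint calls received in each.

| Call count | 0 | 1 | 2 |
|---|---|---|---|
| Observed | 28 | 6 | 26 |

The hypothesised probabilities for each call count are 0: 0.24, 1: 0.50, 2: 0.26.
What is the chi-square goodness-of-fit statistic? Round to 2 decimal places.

Expected counts E_i = n·p_i: 60×0.24 = 14.4, 60×0.50 = 30, 60×0.26 = 15.6.
cat         O        E   (O−E)²/E
0          28     14.4     12.844
1           6       30     19.200
2          26     15.6      6.933
Sum = 38.98

38.98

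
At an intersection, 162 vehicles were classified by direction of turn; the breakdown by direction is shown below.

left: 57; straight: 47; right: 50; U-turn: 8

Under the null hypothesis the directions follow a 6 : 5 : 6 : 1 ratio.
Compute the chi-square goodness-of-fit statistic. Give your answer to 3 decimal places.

0.663

Ratio total = 18. Expected counts: 162×6/18 = 54, 162×5/18 = 45, 162×6/18 = 54, 162×1/18 = 9.
χ² = (57−54)²/54 + (47−45)²/45 + (50−54)²/54 + (8−9)²/9
   = 0.1667 + 0.0889 + 0.2963 + 0.1111
Sum = 0.663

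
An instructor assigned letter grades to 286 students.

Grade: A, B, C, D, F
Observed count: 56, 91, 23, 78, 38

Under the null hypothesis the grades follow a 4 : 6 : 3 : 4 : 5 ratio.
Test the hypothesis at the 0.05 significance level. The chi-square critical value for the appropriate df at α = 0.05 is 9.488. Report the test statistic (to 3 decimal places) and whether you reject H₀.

33.254; reject

Ratio total = 22. Expected counts: 286×4/22 = 52, 286×6/22 = 78, 286×3/22 = 39, 286×4/22 = 52, 286×5/22 = 65.
A: (56 − 52)²/52 = 16/52 = 0.3077
B: (91 − 78)²/78 = 169/78 = 2.1667
C: (23 − 39)²/39 = 256/39 = 6.5641
D: (78 − 52)²/52 = 676/52 = 13.0000
F: (38 − 65)²/65 = 729/65 = 11.2154
Sum = 33.254
df = 4. Since 33.254 > 9.488, we reject H₀.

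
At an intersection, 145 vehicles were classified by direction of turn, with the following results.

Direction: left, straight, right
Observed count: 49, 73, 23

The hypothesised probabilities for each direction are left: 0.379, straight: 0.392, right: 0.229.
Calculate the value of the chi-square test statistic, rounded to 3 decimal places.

Expected counts E_i = n·p_i: 145×0.379 = 54.955, 145×0.392 = 56.84, 145×0.229 = 33.205.
χ² = (49−54.955)²/54.955 + (73−56.84)²/56.84 + (23−33.205)²/33.205
   = 0.6453 + 4.5944 + 3.1363
Sum = 8.376

8.376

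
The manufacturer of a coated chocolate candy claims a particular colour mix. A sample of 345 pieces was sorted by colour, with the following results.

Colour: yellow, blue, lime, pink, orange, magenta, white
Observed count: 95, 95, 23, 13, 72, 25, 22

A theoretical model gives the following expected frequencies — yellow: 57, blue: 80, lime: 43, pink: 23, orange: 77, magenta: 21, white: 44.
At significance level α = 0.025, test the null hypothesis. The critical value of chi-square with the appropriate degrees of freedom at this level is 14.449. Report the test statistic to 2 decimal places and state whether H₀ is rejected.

53.88; reject

cat          O        E   (O−E)²/E
yellow      95       57     25.333
blue        95       80      2.813
lime        23       43      9.302
pink        13       23      4.348
orange      72       77      0.325
magenta     25       21      0.762
white       22       44     11.000
Sum = 53.88
df = 6. Since 53.88 > 14.449, we reject H₀.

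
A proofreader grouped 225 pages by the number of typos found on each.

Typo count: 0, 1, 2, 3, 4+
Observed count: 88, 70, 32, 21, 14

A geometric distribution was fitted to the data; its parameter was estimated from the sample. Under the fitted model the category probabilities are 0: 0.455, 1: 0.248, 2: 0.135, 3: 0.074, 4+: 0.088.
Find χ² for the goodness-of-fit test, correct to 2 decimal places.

Expected counts E_i = n·p_i: 225×0.455 = 102.375, 225×0.248 = 55.8, 225×0.135 = 30.375, 225×0.074 = 16.65, 225×0.088 = 19.8.
χ² = (88−102.375)²/102.375 + (70−55.8)²/55.8 + (32−30.375)²/30.375 + (21−16.65)²/16.65 + (14−19.8)²/19.8
   = 2.018 + 3.614 + 0.087 + 1.136 + 1.699
Sum = 8.55

8.55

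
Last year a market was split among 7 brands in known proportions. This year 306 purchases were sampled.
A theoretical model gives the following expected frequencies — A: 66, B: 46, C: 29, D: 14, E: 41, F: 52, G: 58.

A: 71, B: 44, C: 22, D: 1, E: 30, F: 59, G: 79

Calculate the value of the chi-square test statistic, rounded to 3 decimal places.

χ² = (71−66)²/66 + (44−46)²/46 + (22−29)²/29 + (1−14)²/14 + (30−41)²/41 + (59−52)²/52 + (79−58)²/58
   = 0.3788 + 0.0870 + 1.6897 + 12.0714 + 2.9512 + 0.9423 + 7.6034
Sum = 25.724

25.724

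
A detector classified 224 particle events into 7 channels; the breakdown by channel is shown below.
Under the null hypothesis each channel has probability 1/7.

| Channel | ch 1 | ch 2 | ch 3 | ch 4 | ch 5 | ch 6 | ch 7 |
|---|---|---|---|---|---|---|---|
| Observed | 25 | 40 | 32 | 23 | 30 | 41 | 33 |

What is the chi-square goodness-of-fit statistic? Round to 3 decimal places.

Under H₀ each category has probability 1/7, so each expected count is 224/7 = 32.
cat         O        E   (O−E)²/E
ch 1       25       32     1.5313
ch 2       40       32     2.0000
ch 3       32       32     0.0000
ch 4       23       32     2.5313
ch 5       30       32     0.1250
ch 6       41       32     2.5313
ch 7       33       32     0.0313
Sum = 8.750

8.750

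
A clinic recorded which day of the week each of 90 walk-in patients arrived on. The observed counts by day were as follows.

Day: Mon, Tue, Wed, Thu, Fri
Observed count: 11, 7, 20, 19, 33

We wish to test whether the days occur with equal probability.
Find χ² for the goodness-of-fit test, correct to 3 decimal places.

22.222

Under H₀ each category has probability 1/5, so each expected count is 90/5 = 18.
Mon: (11 − 18)²/18 = 49/18 = 2.7222
Tue: (7 − 18)²/18 = 121/18 = 6.7222
Wed: (20 − 18)²/18 = 4/18 = 0.2222
Thu: (19 − 18)²/18 = 1/18 = 0.0556
Fri: (33 − 18)²/18 = 225/18 = 12.5000
Sum = 22.222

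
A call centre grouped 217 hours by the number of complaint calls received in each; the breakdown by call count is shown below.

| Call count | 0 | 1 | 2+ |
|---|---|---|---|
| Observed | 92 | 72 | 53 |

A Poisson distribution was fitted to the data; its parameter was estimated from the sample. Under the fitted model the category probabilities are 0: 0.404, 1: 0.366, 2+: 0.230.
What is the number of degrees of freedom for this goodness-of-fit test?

1

There are k = 3 categories and 1 parameter estimated from the data, so df = 3 − 1 − 1 = 1.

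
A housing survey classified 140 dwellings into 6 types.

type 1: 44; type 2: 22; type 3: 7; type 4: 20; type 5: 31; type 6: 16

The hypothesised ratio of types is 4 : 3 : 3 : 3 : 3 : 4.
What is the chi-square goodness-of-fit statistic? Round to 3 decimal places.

Ratio total = 20. Expected counts: 140×4/20 = 28, 140×3/20 = 21, 140×3/20 = 21, 140×3/20 = 21, 140×3/20 = 21, 140×4/20 = 28.
χ² = (44−28)²/28 + (22−21)²/21 + (7−21)²/21 + (20−21)²/21 + (31−21)²/21 + (16−28)²/28
   = 9.1429 + 0.0476 + 9.3333 + 0.0476 + 4.7619 + 5.1429
Sum = 28.476

28.476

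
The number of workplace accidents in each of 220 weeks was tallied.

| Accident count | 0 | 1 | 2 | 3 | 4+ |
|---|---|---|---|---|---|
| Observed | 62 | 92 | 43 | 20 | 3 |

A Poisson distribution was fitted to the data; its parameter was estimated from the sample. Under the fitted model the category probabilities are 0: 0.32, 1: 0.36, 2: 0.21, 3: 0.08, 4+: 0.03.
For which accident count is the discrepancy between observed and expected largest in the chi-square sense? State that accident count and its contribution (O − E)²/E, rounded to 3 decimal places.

1, 2.069

Expected counts E_i = n·p_i: 220×0.32 = 70.4, 220×0.36 = 79.2, 220×0.21 = 46.2, 220×0.08 = 17.6, 220×0.03 = 6.6.
χ² = (62−70.4)²/70.4 + (92−79.2)²/79.2 + (43−46.2)²/46.2 + (20−17.6)²/17.6 + (3−6.6)²/6.6
   = 1.0023 + 2.0687 + 0.2216 + 0.3273 + 1.9636
The largest term is for 1: 2.069.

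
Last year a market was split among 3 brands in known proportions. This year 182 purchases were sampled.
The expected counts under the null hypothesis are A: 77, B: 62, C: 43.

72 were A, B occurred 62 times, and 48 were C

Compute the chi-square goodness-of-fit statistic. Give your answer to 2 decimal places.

0.91

cat         O        E   (O−E)²/E
A          72       77      0.325
B          62       62      0.000
C          48       43      0.581
Sum = 0.91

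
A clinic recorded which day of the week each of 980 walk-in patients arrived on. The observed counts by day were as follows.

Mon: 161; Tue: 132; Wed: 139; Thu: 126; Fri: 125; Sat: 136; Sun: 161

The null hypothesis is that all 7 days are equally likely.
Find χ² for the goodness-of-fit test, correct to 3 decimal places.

9.886

Under H₀ each category has probability 1/7, so each expected count is 980/7 = 140.
χ² = (161−140)²/140 + (132−140)²/140 + (139−140)²/140 + (126−140)²/140 + (125−140)²/140 + (136−140)²/140 + (161−140)²/140
   = 3.1500 + 0.4571 + 0.0071 + 1.4000 + 1.6071 + 0.1143 + 3.1500
Sum = 9.886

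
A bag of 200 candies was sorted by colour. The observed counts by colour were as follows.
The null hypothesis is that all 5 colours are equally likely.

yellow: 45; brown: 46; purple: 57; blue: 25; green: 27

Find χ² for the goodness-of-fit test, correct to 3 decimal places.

18.600

Expected count for each of the 5 categories: 200/5 = 40.
cat         O        E   (O−E)²/E
yellow     45       40     0.6250
brown      46       40     0.9000
purple     57       40     7.2250
blue       25       40     5.6250
green      27       40     4.2250
Sum = 18.600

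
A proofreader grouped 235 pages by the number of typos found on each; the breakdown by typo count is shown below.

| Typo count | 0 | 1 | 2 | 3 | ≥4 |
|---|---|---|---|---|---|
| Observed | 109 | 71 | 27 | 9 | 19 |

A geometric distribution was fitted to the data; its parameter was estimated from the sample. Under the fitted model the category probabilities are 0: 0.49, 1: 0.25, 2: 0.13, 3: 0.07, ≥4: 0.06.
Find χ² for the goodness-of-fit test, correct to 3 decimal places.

8.372

Expected counts E_i = n·p_i: 235×0.49 = 115.15, 235×0.25 = 58.75, 235×0.13 = 30.55, 235×0.07 = 16.45, 235×0.06 = 14.1.
cat         O        E   (O−E)²/E
0         109   115.15     0.3285
1          71    58.75     2.5543
2          27    30.55     0.4125
3           9    16.45     3.3740
≥4         19     14.1     1.7028
Sum = 8.372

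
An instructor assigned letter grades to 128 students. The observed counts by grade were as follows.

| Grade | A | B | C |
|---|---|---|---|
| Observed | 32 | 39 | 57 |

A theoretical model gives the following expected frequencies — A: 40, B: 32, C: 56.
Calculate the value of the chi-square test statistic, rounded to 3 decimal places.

3.149

cat         O        E   (O−E)²/E
A          32       40     1.6000
B          39       32     1.5313
C          57       56     0.0179
Sum = 3.149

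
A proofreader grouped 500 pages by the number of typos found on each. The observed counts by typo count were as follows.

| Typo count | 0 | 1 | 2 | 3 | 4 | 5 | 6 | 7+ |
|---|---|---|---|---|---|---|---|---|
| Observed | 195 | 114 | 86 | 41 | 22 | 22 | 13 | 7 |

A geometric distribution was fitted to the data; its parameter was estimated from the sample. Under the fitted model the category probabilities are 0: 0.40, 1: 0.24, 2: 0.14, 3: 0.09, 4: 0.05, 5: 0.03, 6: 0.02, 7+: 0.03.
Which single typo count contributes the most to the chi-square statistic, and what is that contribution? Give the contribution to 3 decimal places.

Expected counts E_i = n·p_i: 500×0.40 = 200, 500×0.24 = 120, 500×0.14 = 70, 500×0.09 = 45, 500×0.05 = 25, 500×0.03 = 15, 500×0.02 = 10, 500×0.03 = 15.
χ² = (195−200)²/200 + (114−120)²/120 + (86−70)²/70 + (41−45)²/45 + (22−25)²/25 + (22−15)²/15 + (13−10)²/10 + (7−15)²/15
   = 0.1250 + 0.3000 + 3.6571 + 0.3556 + 0.3600 + 3.2667 + 0.9000 + 4.2667
The largest term is for 7+: 4.267.

7+, 4.267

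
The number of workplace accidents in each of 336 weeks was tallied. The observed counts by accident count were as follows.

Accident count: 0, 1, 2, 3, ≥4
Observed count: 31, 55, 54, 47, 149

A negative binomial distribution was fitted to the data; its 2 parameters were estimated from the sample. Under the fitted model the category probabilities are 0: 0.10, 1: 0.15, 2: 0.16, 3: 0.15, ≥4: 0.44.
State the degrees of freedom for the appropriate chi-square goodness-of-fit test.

There are k = 5 categories and 2 parameters estimated from the data, so df = 5 − 1 − 2 = 2.

2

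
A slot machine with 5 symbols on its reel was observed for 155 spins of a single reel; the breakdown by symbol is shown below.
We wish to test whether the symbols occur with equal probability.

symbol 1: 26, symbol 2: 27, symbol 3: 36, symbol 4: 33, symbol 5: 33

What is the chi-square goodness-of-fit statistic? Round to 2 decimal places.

2.39

Under H₀ each category has probability 1/5, so each expected count is 155/5 = 31.
cat           O        E   (O−E)²/E
symbol 1     26       31      0.806
symbol 2     27       31      0.516
symbol 3     36       31      0.806
symbol 4     33       31      0.129
symbol 5     33       31      0.129
Sum = 2.39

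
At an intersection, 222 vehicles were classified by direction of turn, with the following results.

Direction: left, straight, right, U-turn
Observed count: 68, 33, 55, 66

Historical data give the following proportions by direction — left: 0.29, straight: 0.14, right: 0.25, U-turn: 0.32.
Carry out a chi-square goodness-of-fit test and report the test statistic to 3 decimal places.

0.684

Expected counts E_i = n·p_i: 222×0.29 = 64.38, 222×0.14 = 31.08, 222×0.25 = 55.5, 222×0.32 = 71.04.
χ² = (68−64.38)²/64.38 + (33−31.08)²/31.08 + (55−55.5)²/55.5 + (66−71.04)²/71.04
   = 0.2035 + 0.1186 + 0.0045 + 0.3576
Sum = 0.684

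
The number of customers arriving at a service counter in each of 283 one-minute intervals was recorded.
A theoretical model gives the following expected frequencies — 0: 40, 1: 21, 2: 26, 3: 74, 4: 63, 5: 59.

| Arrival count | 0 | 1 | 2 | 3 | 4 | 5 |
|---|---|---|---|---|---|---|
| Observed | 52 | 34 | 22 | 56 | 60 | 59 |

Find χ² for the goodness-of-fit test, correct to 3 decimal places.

cat         O        E   (O−E)²/E
0          52       40     3.6000
1          34       21     8.0476
2          22       26     0.6154
3          56       74     4.3784
4          60       63     0.1429
5          59       59     0.0000
Sum = 16.784

16.784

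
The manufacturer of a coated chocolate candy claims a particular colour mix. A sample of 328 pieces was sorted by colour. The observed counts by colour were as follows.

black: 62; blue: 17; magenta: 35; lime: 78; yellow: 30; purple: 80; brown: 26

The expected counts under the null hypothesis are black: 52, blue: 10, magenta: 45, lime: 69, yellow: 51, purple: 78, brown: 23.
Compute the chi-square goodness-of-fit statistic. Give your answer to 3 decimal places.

19.309

black: (62 − 52)²/52 = 100/52 = 1.9231
blue: (17 − 10)²/10 = 49/10 = 4.9000
magenta: (35 − 45)²/45 = 100/45 = 2.2222
lime: (78 − 69)²/69 = 81/69 = 1.1739
yellow: (30 − 51)²/51 = 441/51 = 8.6471
purple: (80 − 78)²/78 = 4/78 = 0.0513
brown: (26 − 23)²/23 = 9/23 = 0.3913
Sum = 19.309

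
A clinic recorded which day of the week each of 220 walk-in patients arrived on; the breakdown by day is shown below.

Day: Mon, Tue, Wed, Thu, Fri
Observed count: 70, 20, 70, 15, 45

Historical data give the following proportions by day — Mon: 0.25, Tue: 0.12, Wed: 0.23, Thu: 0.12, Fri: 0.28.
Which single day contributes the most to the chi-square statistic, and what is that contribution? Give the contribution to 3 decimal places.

Wed, 7.438

Expected counts E_i = n·p_i: 220×0.25 = 55, 220×0.12 = 26.4, 220×0.23 = 50.6, 220×0.12 = 26.4, 220×0.28 = 61.6.
Mon: (70 − 55)²/55 = 225/55 = 4.0909
Tue: (20 − 26.4)²/26.4 = 40.96/26.4 = 1.5515
Wed: (70 − 50.6)²/50.6 = 376.36/50.6 = 7.4379
Thu: (15 − 26.4)²/26.4 = 129.96/26.4 = 4.9227
Fri: (45 − 61.6)²/61.6 = 275.56/61.6 = 4.4734
The largest term is for Wed: 7.438.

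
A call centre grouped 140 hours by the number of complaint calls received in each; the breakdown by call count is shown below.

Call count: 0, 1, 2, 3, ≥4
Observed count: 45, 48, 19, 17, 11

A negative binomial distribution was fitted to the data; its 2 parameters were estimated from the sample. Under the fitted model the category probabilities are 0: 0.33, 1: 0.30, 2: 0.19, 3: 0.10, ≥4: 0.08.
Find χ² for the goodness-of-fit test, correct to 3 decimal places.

Expected counts E_i = n·p_i: 140×0.33 = 46.2, 140×0.30 = 42, 140×0.19 = 26.6, 140×0.10 = 14, 140×0.08 = 11.2.
cat         O        E   (O−E)²/E
0          45     46.2     0.0312
1          48       42     0.8571
2          19     26.6     2.1714
3          17       14     0.6429
≥4         11     11.2     0.0036
Sum = 3.706

3.706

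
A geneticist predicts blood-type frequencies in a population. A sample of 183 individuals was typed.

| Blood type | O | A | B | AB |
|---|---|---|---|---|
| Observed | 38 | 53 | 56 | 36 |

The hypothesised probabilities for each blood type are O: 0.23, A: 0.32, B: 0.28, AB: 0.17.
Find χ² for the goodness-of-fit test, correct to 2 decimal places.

Expected counts E_i = n·p_i: 183×0.23 = 42.09, 183×0.32 = 58.56, 183×0.28 = 51.24, 183×0.17 = 31.11.
χ² = (38−42.09)²/42.09 + (53−58.56)²/58.56 + (56−51.24)²/51.24 + (36−31.11)²/31.11
   = 0.397 + 0.528 + 0.442 + 0.769
Sum = 2.14

2.14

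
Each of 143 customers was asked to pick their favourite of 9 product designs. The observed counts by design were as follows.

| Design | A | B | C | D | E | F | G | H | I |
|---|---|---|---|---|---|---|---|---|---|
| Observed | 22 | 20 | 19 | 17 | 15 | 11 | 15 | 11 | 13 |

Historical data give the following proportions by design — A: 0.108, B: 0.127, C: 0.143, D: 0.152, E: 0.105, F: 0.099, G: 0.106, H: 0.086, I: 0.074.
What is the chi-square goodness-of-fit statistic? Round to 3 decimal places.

5.499

Expected counts E_i = n·p_i: 143×0.108 = 15.444, 143×0.127 = 18.161, 143×0.143 = 20.449, 143×0.152 = 21.736, 143×0.105 = 15.015, 143×0.099 = 14.157, 143×0.106 = 15.158, 143×0.086 = 12.298, 143×0.074 = 10.582.
χ² = (22−15.444)²/15.444 + (20−18.161)²/18.161 + (19−20.449)²/20.449 + (17−21.736)²/21.736 + (15−15.015)²/15.015 + (11−14.157)²/14.157 + (15−15.158)²/15.158 + (11−12.298)²/12.298 + (13−10.582)²/10.582
   = 2.7830 + 0.1862 + 0.1027 + 1.0319 + 0.0000 + 0.7040 + 0.0016 + 0.1370 + 0.5525
Sum = 5.499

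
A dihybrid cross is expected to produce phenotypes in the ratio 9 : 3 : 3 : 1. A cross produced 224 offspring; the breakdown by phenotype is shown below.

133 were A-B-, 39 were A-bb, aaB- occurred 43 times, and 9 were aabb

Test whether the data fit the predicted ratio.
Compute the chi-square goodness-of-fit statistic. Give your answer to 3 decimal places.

2.413

Ratio total = 16. Expected counts: 224×9/16 = 126, 224×3/16 = 42, 224×3/16 = 42, 224×1/16 = 14.
A-B-: (133 − 126)²/126 = 49/126 = 0.3889
A-bb: (39 − 42)²/42 = 9/42 = 0.2143
aaB-: (43 − 42)²/42 = 1/42 = 0.0238
aabb: (9 − 14)²/14 = 25/14 = 1.7857
Sum = 2.413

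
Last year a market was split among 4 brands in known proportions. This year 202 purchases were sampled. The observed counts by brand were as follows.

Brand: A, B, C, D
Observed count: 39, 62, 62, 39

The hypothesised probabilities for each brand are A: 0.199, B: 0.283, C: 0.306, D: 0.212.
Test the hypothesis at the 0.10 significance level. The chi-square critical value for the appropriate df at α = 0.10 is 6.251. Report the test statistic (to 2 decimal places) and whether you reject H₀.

Expected counts E_i = n·p_i: 202×0.199 = 40.198, 202×0.283 = 57.166, 202×0.306 = 61.812, 202×0.212 = 42.824.
cat         O        E   (O−E)²/E
A          39   40.198      0.036
B          62   57.166      0.409
C          62   61.812      0.001
D          39   42.824      0.341
Sum = 0.79
df = 3. Since 0.79 < 6.251, we do not reject H₀.

0.79; do not reject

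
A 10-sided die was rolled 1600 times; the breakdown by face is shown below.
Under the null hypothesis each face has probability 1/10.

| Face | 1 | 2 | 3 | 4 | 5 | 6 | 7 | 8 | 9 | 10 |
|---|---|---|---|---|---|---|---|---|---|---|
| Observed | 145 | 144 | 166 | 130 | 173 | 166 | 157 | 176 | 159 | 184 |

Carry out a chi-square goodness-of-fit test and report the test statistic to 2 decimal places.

Under H₀ each category has probability 1/10, so each expected count is 1600/10 = 160.
cat         O        E   (O−E)²/E
1         145      160      1.406
2         144      160      1.600
3         166      160      0.225
4         130      160      5.625
5         173      160      1.056
6         166      160      0.225
7         157      160      0.056
8         176      160      1.600
9         159      160      0.006
10        184      160      3.600
Sum = 15.40

15.40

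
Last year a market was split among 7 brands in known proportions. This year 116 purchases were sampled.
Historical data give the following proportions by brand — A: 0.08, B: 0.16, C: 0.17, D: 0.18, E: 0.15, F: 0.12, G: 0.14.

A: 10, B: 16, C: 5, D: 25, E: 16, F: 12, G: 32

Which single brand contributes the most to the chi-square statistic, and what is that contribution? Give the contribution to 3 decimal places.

G, 15.294

Expected counts E_i = n·p_i: 116×0.08 = 9.28, 116×0.16 = 18.56, 116×0.17 = 19.72, 116×0.18 = 20.88, 116×0.15 = 17.4, 116×0.12 = 13.92, 116×0.14 = 16.24.
cat         O        E   (O−E)²/E
A          10     9.28     0.0559
B          16    18.56     0.3531
C           5    19.72    10.9877
D          25    20.88     0.8130
E          16     17.4     0.1126
F          12    13.92     0.2648
G          32    16.24    15.2942
The largest term is for G: 15.294.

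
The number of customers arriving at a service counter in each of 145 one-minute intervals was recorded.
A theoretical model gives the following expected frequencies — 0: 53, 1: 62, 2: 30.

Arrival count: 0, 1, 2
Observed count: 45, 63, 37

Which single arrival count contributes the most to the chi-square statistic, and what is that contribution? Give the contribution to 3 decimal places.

2, 1.633

cat         O        E   (O−E)²/E
0          45       53     1.2075
1          63       62     0.0161
2          37       30     1.6333
The largest term is for 2: 1.633.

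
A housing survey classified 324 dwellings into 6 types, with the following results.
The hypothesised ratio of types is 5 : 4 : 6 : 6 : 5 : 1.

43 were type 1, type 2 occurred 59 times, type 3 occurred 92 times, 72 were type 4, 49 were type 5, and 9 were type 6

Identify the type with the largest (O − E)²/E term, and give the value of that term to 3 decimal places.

type 3, 5.556

Ratio total = 27. Expected counts: 324×5/27 = 60, 324×4/27 = 48, 324×6/27 = 72, 324×6/27 = 72, 324×5/27 = 60, 324×1/27 = 12.
type 1: (43 − 60)²/60 = 289/60 = 4.8167
type 2: (59 − 48)²/48 = 121/48 = 2.5208
type 3: (92 − 72)²/72 = 400/72 = 5.5556
type 4: (72 − 72)²/72 = 0/72 = 0.0000
type 5: (49 − 60)²/60 = 121/60 = 2.0167
type 6: (9 − 12)²/12 = 9/12 = 0.7500
The largest term is for type 3: 5.556.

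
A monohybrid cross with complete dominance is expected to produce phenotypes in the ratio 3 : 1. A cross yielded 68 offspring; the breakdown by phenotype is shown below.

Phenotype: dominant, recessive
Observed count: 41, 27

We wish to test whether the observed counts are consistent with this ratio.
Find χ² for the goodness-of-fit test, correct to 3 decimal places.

7.843

Ratio total = 4. Expected counts: 68×3/4 = 51, 68×1/4 = 17.
χ² = (41−51)²/51 + (27−17)²/17
   = 1.9608 + 5.8824
Sum = 7.843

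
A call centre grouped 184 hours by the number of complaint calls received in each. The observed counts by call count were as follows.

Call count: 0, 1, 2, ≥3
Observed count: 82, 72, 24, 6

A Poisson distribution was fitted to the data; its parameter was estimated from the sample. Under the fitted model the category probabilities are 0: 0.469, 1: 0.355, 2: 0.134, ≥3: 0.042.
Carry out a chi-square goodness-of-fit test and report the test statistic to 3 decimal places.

1.301

Expected counts E_i = n·p_i: 184×0.469 = 86.296, 184×0.355 = 65.32, 184×0.134 = 24.656, 184×0.042 = 7.728.
χ² = (82−86.296)²/86.296 + (72−65.32)²/65.32 + (24−24.656)²/24.656 + (6−7.728)²/7.728
   = 0.2139 + 0.6831 + 0.0175 + 0.3864
Sum = 1.301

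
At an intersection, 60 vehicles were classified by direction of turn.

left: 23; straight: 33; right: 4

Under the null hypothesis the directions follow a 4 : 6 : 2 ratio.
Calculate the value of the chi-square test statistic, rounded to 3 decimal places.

Ratio total = 12. Expected counts: 60×4/12 = 20, 60×6/12 = 30, 60×2/12 = 10.
left: (23 − 20)²/20 = 9/20 = 0.4500
straight: (33 − 30)²/30 = 9/30 = 0.3000
right: (4 − 10)²/10 = 36/10 = 3.6000
Sum = 4.350

4.350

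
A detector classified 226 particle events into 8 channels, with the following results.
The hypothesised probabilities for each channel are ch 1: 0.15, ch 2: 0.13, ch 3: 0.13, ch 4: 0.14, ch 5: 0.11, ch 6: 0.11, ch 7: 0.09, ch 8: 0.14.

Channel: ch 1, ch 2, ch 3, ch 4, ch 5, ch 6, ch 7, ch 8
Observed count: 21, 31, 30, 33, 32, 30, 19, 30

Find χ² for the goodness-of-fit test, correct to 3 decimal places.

8.356

Expected counts E_i = n·p_i: 226×0.15 = 33.9, 226×0.13 = 29.38, 226×0.13 = 29.38, 226×0.14 = 31.64, 226×0.11 = 24.86, 226×0.11 = 24.86, 226×0.09 = 20.34, 226×0.14 = 31.64.
ch 1: (21 − 33.9)²/33.9 = 166.41/33.9 = 4.9088
ch 2: (31 − 29.38)²/29.38 = 2.6244/29.38 = 0.0893
ch 3: (30 − 29.38)²/29.38 = 0.3844/29.38 = 0.0131
ch 4: (33 − 31.64)²/31.64 = 1.8496/31.64 = 0.0585
ch 5: (32 − 24.86)²/24.86 = 50.9796/24.86 = 2.0507
ch 6: (30 − 24.86)²/24.86 = 26.4196/24.86 = 1.0627
ch 7: (19 − 20.34)²/20.34 = 1.7956/20.34 = 0.0883
ch 8: (30 − 31.64)²/31.64 = 2.6896/31.64 = 0.0850
Sum = 8.356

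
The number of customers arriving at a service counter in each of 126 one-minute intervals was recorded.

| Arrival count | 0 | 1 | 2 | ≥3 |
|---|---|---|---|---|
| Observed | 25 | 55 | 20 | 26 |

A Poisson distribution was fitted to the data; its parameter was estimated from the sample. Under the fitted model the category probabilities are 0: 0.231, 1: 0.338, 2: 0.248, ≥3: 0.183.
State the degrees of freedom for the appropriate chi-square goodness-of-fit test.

There are k = 4 categories and 1 parameter estimated from the data, so df = 4 − 1 − 1 = 2.

2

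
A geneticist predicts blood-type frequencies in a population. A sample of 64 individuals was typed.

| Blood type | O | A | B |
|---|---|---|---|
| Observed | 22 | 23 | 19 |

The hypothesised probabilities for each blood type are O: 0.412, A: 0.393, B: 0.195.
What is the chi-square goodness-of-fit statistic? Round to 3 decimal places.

4.314

Expected counts E_i = n·p_i: 64×0.412 = 26.368, 64×0.393 = 25.152, 64×0.195 = 12.48.
χ² = (22−26.368)²/26.368 + (23−25.152)²/25.152 + (19−12.48)²/12.48
   = 0.7236 + 0.1841 + 3.4063
Sum = 4.314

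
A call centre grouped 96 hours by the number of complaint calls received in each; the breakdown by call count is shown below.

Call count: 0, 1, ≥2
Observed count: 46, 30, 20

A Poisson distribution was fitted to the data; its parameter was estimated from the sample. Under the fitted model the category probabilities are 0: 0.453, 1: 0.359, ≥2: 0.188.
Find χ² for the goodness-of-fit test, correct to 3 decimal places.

0.934

Expected counts E_i = n·p_i: 96×0.453 = 43.488, 96×0.359 = 34.464, 96×0.188 = 18.048.
χ² = (46−43.488)²/43.488 + (30−34.464)²/34.464 + (20−18.048)²/18.048
   = 0.1451 + 0.5782 + 0.2111
Sum = 0.934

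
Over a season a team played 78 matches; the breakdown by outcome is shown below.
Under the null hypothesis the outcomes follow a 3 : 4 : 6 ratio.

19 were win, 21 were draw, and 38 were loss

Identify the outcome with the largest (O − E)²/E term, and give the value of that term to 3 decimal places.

Ratio total = 13. Expected counts: 78×3/13 = 18, 78×4/13 = 24, 78×6/13 = 36.
cat         O        E   (O−E)²/E
win        19       18     0.0556
draw       21       24     0.3750
loss       38       36     0.1111
The largest term is for draw: 0.375.

draw, 0.375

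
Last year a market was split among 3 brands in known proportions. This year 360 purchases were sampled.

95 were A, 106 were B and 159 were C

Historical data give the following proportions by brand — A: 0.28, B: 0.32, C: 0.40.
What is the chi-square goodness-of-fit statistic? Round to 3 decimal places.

2.631

Expected counts E_i = n·p_i: 360×0.28 = 100.8, 360×0.32 = 115.2, 360×0.40 = 144.
cat         O        E   (O−E)²/E
A          95    100.8     0.3337
B         106    115.2     0.7347
C         159      144     1.5625
Sum = 2.631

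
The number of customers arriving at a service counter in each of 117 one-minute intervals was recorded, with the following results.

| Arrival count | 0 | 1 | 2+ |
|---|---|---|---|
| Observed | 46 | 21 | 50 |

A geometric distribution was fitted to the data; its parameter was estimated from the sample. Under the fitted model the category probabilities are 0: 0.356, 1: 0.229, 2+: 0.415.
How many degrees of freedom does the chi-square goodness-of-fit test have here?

1

There are k = 3 categories and 1 parameter estimated from the data, so df = 3 − 1 − 1 = 1.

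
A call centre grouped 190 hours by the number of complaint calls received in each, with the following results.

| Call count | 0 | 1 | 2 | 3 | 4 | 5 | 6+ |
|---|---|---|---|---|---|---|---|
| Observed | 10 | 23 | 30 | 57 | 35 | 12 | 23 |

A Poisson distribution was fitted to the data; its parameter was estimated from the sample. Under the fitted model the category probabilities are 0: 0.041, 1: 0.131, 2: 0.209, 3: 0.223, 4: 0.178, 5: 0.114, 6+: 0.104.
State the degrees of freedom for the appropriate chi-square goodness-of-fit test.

5

There are k = 7 categories and 1 parameter estimated from the data, so df = 7 − 1 − 1 = 5.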